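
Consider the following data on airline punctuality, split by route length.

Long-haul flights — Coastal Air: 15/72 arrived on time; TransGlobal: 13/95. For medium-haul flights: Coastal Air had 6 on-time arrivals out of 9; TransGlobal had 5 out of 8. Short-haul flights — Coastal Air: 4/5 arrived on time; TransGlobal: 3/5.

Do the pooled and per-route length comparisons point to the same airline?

Yes

Long-haul: Coastal Air 15/72 = 20.8%, TransGlobal 13/95 = 13.7% → Coastal Air
Medium-haul: Coastal Air 6/9 = 66.7%, TransGlobal 5/8 = 62.5% → Coastal Air
Short-haul: Coastal Air 4/5 = 80.0%, TransGlobal 3/5 = 60.0% → Coastal Air
Overall: Coastal Air 25/86 = 29.1%, TransGlobal 21/108 = 19.4% → Coastal Air
Coastal Air wins overall and in every route group — no reversal.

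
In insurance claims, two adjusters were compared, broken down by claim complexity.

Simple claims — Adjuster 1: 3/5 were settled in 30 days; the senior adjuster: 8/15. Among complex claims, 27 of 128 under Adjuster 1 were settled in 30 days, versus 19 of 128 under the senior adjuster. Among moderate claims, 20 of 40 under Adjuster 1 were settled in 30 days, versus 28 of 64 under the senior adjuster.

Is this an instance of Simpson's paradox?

Simple: Adjuster 1 3/5 = 60.0%, the senior adjuster 8/15 = 53.3% → Adjuster 1
Complex: Adjuster 1 27/128 = 21.1%, the senior adjuster 19/128 = 14.8% → Adjuster 1
Moderate: Adjuster 1 20/40 = 50.0%, the senior adjuster 28/64 = 43.8% → Adjuster 1
Overall: Adjuster 1 50/173 = 28.9%, the senior adjuster 55/207 = 26.6% → Adjuster 1
Adjuster 1 wins overall and in every claim group — no reversal.

No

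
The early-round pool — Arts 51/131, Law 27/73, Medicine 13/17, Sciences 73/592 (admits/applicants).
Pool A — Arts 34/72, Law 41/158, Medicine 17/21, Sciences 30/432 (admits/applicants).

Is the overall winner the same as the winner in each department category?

No

Arts: the early-round pool 51/131 = 38.9%, Pool A 34/72 = 47.2% → Pool A
Law: the early-round pool 27/73 = 37.0%, Pool A 41/158 = 25.9% → the early-round pool
Medicine: the early-round pool 13/17 = 76.5%, Pool A 17/21 = 81.0% → Pool A
Sciences: the early-round pool 73/592 = 12.3%, Pool A 30/432 = 6.9% → the early-round pool
Overall: the early-round pool 164/813 = 20.2%, Pool A 122/683 = 17.9% → the early-round pool
Neither sweeps: the early-round pool wins 2 of 4 groups, Pool A wins 2. The early-round pool wins overall but not every group — no Simpson reversal.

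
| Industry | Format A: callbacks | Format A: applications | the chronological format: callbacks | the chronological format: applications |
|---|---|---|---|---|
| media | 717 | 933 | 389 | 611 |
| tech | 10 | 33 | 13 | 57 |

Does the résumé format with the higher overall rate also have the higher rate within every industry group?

Media: Format A 717/933 = 76.8%, the chronological format 389/611 = 63.7% → Format A
Tech: Format A 10/33 = 30.3%, the chronological format 13/57 = 22.8% → Format A
Overall: Format A 727/966 = 75.3%, the chronological format 402/668 = 60.2% → Format A
Format A wins overall and in every industry group — no reversal.

Yes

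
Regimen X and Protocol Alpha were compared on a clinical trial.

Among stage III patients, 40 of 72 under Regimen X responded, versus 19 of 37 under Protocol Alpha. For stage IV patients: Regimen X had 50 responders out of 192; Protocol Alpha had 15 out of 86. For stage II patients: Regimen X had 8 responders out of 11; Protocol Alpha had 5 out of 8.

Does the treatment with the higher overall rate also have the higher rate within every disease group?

Yes

Stage III: Regimen X 40/72 = 55.6%, Protocol Alpha 19/37 = 51.4% → Regimen X
Stage IV: Regimen X 50/192 = 26.0%, Protocol Alpha 15/86 = 17.4% → Regimen X
Stage II: Regimen X 8/11 = 72.7%, Protocol Alpha 5/8 = 62.5% → Regimen X
Overall: Regimen X 98/275 = 35.6%, Protocol Alpha 39/131 = 29.8% → Regimen X
Regimen X wins overall and in every disease group — no reversal.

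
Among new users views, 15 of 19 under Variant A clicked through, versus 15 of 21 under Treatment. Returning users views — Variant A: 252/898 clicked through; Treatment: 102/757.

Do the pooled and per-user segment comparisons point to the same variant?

New users: Variant A 15/19 = 78.9%, Treatment 15/21 = 71.4% → Variant A
Returning users: Variant A 252/898 = 28.1%, Treatment 102/757 = 13.5% → Variant A
Overall: Variant A 267/917 = 29.1%, Treatment 117/778 = 15.0% → Variant A
Variant A wins overall and in every user group — no reversal.

Yes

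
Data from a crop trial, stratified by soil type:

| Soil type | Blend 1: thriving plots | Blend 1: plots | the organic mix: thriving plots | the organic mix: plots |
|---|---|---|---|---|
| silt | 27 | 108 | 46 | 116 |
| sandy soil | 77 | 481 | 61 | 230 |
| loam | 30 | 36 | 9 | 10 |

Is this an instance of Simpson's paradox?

No

Silt: Blend 1 27/108 = 25.0%, the organic mix 46/116 = 39.7% → the organic mix
Sandy soil: Blend 1 77/481 = 16.0%, the organic mix 61/230 = 26.5% → the organic mix
Loam: Blend 1 30/36 = 83.3%, the organic mix 9/10 = 90.0% → the organic mix
Overall: Blend 1 134/625 = 21.4%, the organic mix 116/356 = 32.6% → the organic mix
The organic mix wins overall and in every soil group — no reversal.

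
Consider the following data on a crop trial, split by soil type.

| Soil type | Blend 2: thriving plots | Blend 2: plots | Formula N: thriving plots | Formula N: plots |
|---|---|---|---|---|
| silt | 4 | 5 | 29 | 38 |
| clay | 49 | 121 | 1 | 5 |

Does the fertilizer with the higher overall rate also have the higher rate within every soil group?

Silt: Blend 2 4/5 = 80.0%, Formula N 29/38 = 76.3% → Blend 2
Clay: Blend 2 49/121 = 40.5%, Formula N 1/5 = 20.0% → Blend 2
Overall: Blend 2 53/126 = 42.1%, Formula N 30/43 = 69.8% → Formula N
Blend 2 wins each soil group but Formula N wins overall — the comparison reverses. Blend 2's plots skew toward clay, which has a lower base rate.

No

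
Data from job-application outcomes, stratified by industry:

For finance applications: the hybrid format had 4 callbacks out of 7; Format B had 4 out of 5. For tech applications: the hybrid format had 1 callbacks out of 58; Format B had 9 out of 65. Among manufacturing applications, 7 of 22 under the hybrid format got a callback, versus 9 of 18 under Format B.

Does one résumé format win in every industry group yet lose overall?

No

Finance: the hybrid format 4/7 = 57.1%, Format B 4/5 = 80.0% → Format B
Tech: the hybrid format 1/58 = 1.7%, Format B 9/65 = 13.8% → Format B
Manufacturing: the hybrid format 7/22 = 31.8%, Format B 9/18 = 50.0% → Format B
Overall: the hybrid format 12/87 = 13.8%, Format B 22/88 = 25.0% → Format B
Format B wins overall and in every industry group — no reversal.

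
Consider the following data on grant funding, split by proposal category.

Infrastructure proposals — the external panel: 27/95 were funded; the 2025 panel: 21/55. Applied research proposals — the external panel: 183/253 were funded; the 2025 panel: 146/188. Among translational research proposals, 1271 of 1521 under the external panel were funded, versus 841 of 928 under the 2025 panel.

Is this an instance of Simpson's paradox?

Infrastructure: the external panel 27/95 = 28.4%, the 2025 panel 21/55 = 38.2% → the 2025 panel
Applied research: the external panel 183/253 = 72.3%, the 2025 panel 146/188 = 77.7% → the 2025 panel
Translational research: the external panel 1271/1521 = 83.6%, the 2025 panel 841/928 = 90.6% → the 2025 panel
Overall: the external panel 1481/1869 = 79.2%, the 2025 panel 1008/1171 = 86.1% → the 2025 panel
The 2025 panel wins overall and in every proposal group — no reversal.

No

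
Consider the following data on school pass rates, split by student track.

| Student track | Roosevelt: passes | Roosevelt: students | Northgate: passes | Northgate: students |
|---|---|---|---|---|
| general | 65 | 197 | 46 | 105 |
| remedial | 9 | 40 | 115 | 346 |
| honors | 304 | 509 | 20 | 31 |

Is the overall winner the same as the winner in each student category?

No

General: Roosevelt 65/197 = 33.0%, Northgate 46/105 = 43.8% → Northgate
Remedial: Roosevelt 9/40 = 22.5%, Northgate 115/346 = 33.2% → Northgate
Honors: Roosevelt 304/509 = 59.7%, Northgate 20/31 = 64.5% → Northgate
Overall: Roosevelt 378/746 = 50.7%, Northgate 181/482 = 37.6% → Roosevelt
Northgate wins each student group but Roosevelt wins overall — the comparison reverses. Northgate's students skew toward remedial, which has a lower base rate.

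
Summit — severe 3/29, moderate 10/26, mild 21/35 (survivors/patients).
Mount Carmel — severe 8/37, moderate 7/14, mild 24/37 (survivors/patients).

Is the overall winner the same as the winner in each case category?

Yes

Severe: Summit 3/29 = 10.3%, Mount Carmel 8/37 = 21.6% → Mount Carmel
Moderate: Summit 10/26 = 38.5%, Mount Carmel 7/14 = 50.0% → Mount Carmel
Mild: Summit 21/35 = 60.0%, Mount Carmel 24/37 = 64.9% → Mount Carmel
Overall: Summit 34/90 = 37.8%, Mount Carmel 39/88 = 44.3% → Mount Carmel
Mount Carmel wins overall and in every case group — no reversal.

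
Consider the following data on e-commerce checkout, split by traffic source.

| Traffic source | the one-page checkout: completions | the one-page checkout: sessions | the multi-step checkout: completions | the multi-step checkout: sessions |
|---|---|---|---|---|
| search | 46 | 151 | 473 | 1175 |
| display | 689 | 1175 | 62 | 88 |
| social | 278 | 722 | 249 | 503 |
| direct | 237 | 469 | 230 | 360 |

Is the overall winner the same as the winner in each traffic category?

Search: the one-page checkout 46/151 = 30.5%, the multi-step checkout 473/1175 = 40.3% → the multi-step checkout
Display: the one-page checkout 689/1175 = 58.6%, the multi-step checkout 62/88 = 70.5% → the multi-step checkout
Social: the one-page checkout 278/722 = 38.5%, the multi-step checkout 249/503 = 49.5% → the multi-step checkout
Direct: the one-page checkout 237/469 = 50.5%, the multi-step checkout 230/360 = 63.9% → the multi-step checkout
Overall: the one-page checkout 1250/2517 = 49.7%, the multi-step checkout 1014/2126 = 47.7% → the one-page checkout
The multi-step checkout wins each traffic group but the one-page checkout wins overall — the comparison reverses. The multi-step checkout's sessions skew toward search, which has a lower base rate.

No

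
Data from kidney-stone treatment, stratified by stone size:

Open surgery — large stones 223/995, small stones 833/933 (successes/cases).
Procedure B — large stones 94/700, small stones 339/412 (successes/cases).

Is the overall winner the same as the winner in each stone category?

Large stones: open surgery 223/995 = 22.4%, Procedure B 94/700 = 13.4% → open surgery
Small stones: open surgery 833/933 = 89.3%, Procedure B 339/412 = 82.3% → open surgery
Overall: open surgery 1056/1928 = 54.8%, Procedure B 433/1112 = 38.9% → open surgery
Open surgery wins overall and in every stone group — no reversal.

Yes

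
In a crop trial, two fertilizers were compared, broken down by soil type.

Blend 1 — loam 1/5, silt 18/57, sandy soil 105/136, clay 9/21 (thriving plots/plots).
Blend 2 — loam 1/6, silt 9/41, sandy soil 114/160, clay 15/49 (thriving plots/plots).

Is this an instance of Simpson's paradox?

No

Loam: Blend 1 1/5 = 20.0%, Blend 2 1/6 = 16.7% → Blend 1
Silt: Blend 1 18/57 = 31.6%, Blend 2 9/41 = 22.0% → Blend 1
Sandy soil: Blend 1 105/136 = 77.2%, Blend 2 114/160 = 71.2% → Blend 1
Clay: Blend 1 9/21 = 42.9%, Blend 2 15/49 = 30.6% → Blend 1
Overall: Blend 1 133/219 = 60.7%, Blend 2 139/256 = 54.3% → Blend 1
Blend 1 wins overall and in every soil group — no reversal.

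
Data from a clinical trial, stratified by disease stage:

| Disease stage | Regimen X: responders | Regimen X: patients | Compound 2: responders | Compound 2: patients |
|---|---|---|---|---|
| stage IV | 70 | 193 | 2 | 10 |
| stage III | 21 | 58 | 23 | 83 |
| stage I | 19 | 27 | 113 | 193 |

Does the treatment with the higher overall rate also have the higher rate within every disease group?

Stage IV: Regimen X 70/193 = 36.3%, Compound 2 2/10 = 20.0% → Regimen X
Stage III: Regimen X 21/58 = 36.2%, Compound 2 23/83 = 27.7% → Regimen X
Stage I: Regimen X 19/27 = 70.4%, Compound 2 113/193 = 58.5% → Regimen X
Overall: Regimen X 110/278 = 39.6%, Compound 2 138/286 = 48.3% → Compound 2
Regimen X wins each disease group but Compound 2 wins overall — the comparison reverses. Regimen X's patients skew toward stage IV, which has a lower base rate.

No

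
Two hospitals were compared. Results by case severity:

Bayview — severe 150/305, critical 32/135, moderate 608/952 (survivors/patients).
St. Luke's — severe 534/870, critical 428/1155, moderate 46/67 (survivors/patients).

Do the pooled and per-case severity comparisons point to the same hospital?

Severe: Bayview 150/305 = 49.2%, St. Luke's 534/870 = 61.4% → St. Luke's
Critical: Bayview 32/135 = 23.7%, St. Luke's 428/1155 = 37.1% → St. Luke's
Moderate: Bayview 608/952 = 63.9%, St. Luke's 46/67 = 68.7% → St. Luke's
Overall: Bayview 790/1392 = 56.8%, St. Luke's 1008/2092 = 48.2% → Bayview
St. Luke's wins each case group but Bayview wins overall — the comparison reverses. St. Luke's's patients skew toward critical, which has a lower base rate.

No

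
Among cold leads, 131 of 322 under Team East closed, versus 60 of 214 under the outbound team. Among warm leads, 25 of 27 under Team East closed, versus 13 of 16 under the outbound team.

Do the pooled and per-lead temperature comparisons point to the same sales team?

Yes

Cold: Team East 131/322 = 40.7%, the outbound team 60/214 = 28.0% → Team East
Warm: Team East 25/27 = 92.6%, the outbound team 13/16 = 81.2% → Team East
Overall: Team East 156/349 = 44.7%, the outbound team 73/230 = 31.7% → Team East
Team East wins overall and in every lead group — no reversal.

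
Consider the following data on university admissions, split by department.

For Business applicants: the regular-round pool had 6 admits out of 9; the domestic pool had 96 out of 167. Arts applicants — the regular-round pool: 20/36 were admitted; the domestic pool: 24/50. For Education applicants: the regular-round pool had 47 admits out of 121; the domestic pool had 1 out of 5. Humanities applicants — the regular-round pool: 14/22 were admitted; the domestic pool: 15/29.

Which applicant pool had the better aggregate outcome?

the domestic pool

Business: the regular-round pool 6/9 = 66.7%, the domestic pool 96/167 = 57.5% → the regular-round pool
Arts: the regular-round pool 20/36 = 55.6%, the domestic pool 24/50 = 48.0% → the regular-round pool
Education: the regular-round pool 47/121 = 38.8%, the domestic pool 1/5 = 20.0% → the regular-round pool
Humanities: the regular-round pool 14/22 = 63.6%, the domestic pool 15/29 = 51.7% → the regular-round pool
Overall: the regular-round pool 87/188 = 46.3%, the domestic pool 136/251 = 54.2% → the domestic pool
(The regular-round pool wins every department group but the domestic pool wins overall — the regular-round pool's applicants skew toward the low-rate Education group.)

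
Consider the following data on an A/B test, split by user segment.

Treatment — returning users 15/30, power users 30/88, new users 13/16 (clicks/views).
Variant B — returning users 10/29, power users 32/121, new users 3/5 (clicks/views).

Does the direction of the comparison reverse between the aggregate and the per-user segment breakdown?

No

Returning users: Treatment 15/30 = 50.0%, Variant B 10/29 = 34.5% → Treatment
Power users: Treatment 30/88 = 34.1%, Variant B 32/121 = 26.4% → Treatment
New users: Treatment 13/16 = 81.2%, Variant B 3/5 = 60.0% → Treatment
Overall: Treatment 58/134 = 43.3%, Variant B 45/155 = 29.0% → Treatment
Treatment wins overall and in every user group — no reversal.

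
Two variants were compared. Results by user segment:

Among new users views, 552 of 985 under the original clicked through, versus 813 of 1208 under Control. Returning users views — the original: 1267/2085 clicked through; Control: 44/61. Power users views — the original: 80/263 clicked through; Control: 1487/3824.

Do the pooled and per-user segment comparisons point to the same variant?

No

New users: the original 552/985 = 56.0%, Control 813/1208 = 67.3% → Control
Returning users: the original 1267/2085 = 60.8%, Control 44/61 = 72.1% → Control
Power users: the original 80/263 = 30.4%, Control 1487/3824 = 38.9% → Control
Overall: the original 1899/3333 = 57.0%, Control 2344/5093 = 46.0% → the original
Control wins each user group but the original wins overall — the comparison reverses. Control's views skew toward power users, which has a lower base rate.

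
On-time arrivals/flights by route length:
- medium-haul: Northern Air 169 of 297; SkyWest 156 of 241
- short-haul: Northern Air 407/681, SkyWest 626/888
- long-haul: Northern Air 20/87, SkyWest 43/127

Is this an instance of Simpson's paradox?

No

Medium-haul: Northern Air 169/297 = 56.9%, SkyWest 156/241 = 64.7% → SkyWest
Short-haul: Northern Air 407/681 = 59.8%, SkyWest 626/888 = 70.5% → SkyWest
Long-haul: Northern Air 20/87 = 23.0%, SkyWest 43/127 = 33.9% → SkyWest
Overall: Northern Air 596/1065 = 56.0%, SkyWest 825/1256 = 65.7% → SkyWest
SkyWest wins overall and in every route group — no reversal.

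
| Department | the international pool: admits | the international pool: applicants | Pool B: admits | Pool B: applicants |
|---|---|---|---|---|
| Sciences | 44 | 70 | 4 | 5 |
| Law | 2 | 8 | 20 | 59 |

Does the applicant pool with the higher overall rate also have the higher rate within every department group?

Sciences: the international pool 44/70 = 62.9%, Pool B 4/5 = 80.0% → Pool B
Law: the international pool 2/8 = 25.0%, Pool B 20/59 = 33.9% → Pool B
Overall: the international pool 46/78 = 59.0%, Pool B 24/64 = 37.5% → the international pool
Pool B wins each department group but the international pool wins overall — the comparison reverses. Pool B's applicants skew toward Law, which has a lower base rate.

No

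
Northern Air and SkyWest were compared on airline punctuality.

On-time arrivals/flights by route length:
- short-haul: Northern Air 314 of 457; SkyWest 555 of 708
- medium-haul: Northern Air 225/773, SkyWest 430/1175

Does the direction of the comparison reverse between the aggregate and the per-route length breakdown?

Short-haul: Northern Air 314/457 = 68.7%, SkyWest 555/708 = 78.4% → SkyWest
Medium-haul: Northern Air 225/773 = 29.1%, SkyWest 430/1175 = 36.6% → SkyWest
Overall: Northern Air 539/1230 = 43.8%, SkyWest 985/1883 = 52.3% → SkyWest
SkyWest wins overall and in every route group — no reversal.

No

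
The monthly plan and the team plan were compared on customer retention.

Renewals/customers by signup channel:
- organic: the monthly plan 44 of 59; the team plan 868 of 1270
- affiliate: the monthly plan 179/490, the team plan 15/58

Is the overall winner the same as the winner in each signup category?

Organic: the monthly plan 44/59 = 74.6%, the team plan 868/1270 = 68.3% → the monthly plan
Affiliate: the monthly plan 179/490 = 36.5%, the team plan 15/58 = 25.9% → the monthly plan
Overall: the monthly plan 223/549 = 40.6%, the team plan 883/1328 = 66.5% → the team plan
The monthly plan wins each signup group but the team plan wins overall — the comparison reverses. The monthly plan's customers skew toward affiliate, which has a lower base rate.

No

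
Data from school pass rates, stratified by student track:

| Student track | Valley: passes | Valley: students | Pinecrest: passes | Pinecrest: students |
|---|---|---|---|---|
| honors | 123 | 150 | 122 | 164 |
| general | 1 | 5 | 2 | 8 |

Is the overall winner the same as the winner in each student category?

No

Honors: Valley 123/150 = 82.0%, Pinecrest 122/164 = 74.4% → Valley
General: Valley 1/5 = 20.0%, Pinecrest 2/8 = 25.0% → Pinecrest
Overall: Valley 124/155 = 80.0%, Pinecrest 124/172 = 72.1% → Valley
Neither sweeps: Valley wins 1 of 2 groups, Pinecrest wins 1. Valley wins overall but not every group — no Simpson reversal.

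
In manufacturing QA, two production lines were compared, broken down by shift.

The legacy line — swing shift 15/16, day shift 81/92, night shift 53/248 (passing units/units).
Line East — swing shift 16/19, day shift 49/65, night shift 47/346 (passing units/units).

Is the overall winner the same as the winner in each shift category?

Swing shift: the legacy line 15/16 = 93.8%, Line East 16/19 = 84.2% → the legacy line
Day shift: the legacy line 81/92 = 88.0%, Line East 49/65 = 75.4% → the legacy line
Night shift: the legacy line 53/248 = 21.4%, Line East 47/346 = 13.6% → the legacy line
Overall: the legacy line 149/356 = 41.9%, Line East 112/430 = 26.0% → the legacy line
The legacy line wins overall and in every shift group — no reversal.

Yes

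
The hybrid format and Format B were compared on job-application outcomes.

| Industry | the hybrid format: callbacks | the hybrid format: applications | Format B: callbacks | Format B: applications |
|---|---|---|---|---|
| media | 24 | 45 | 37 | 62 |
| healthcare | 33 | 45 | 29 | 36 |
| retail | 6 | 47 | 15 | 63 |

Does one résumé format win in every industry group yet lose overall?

Media: the hybrid format 24/45 = 53.3%, Format B 37/62 = 59.7% → Format B
Healthcare: the hybrid format 33/45 = 73.3%, Format B 29/36 = 80.6% → Format B
Retail: the hybrid format 6/47 = 12.8%, Format B 15/63 = 23.8% → Format B
Overall: the hybrid format 63/137 = 46.0%, Format B 81/161 = 50.3% → Format B
Format B wins overall and in every industry group — no reversal.

No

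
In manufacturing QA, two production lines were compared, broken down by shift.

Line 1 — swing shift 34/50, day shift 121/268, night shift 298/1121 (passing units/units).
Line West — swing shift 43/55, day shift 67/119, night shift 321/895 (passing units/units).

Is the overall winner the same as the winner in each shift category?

Swing shift: Line 1 34/50 = 68.0%, Line West 43/55 = 78.2% → Line West
Day shift: Line 1 121/268 = 45.1%, Line West 67/119 = 56.3% → Line West
Night shift: Line 1 298/1121 = 26.6%, Line West 321/895 = 35.9% → Line West
Overall: Line 1 453/1439 = 31.5%, Line West 431/1069 = 40.3% → Line West
Line West wins overall and in every shift group — no reversal.

Yes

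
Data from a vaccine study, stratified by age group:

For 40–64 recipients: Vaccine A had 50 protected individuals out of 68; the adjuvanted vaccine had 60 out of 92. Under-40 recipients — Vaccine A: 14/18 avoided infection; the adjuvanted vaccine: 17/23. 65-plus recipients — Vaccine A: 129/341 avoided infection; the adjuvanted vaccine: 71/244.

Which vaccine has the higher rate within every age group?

40–64: Vaccine A 50/68 = 73.5%, the adjuvanted vaccine 60/92 = 65.2% → Vaccine A
Under-40: Vaccine A 14/18 = 77.8%, the adjuvanted vaccine 17/23 = 73.9% → Vaccine A
65-plus: Vaccine A 129/341 = 37.8%, the adjuvanted vaccine 71/244 = 29.1% → Vaccine A
Vaccine A has the higher rate in all 3 groups.

Vaccine A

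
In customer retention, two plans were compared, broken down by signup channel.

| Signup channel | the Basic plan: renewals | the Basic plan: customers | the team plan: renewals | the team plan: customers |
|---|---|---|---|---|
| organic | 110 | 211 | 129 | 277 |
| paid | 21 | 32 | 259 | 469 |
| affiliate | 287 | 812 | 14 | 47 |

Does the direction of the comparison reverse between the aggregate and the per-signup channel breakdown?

Organic: the Basic plan 110/211 = 52.1%, the team plan 129/277 = 46.6% → the Basic plan
Paid: the Basic plan 21/32 = 65.6%, the team plan 259/469 = 55.2% → the Basic plan
Affiliate: the Basic plan 287/812 = 35.3%, the team plan 14/47 = 29.8% → the Basic plan
Overall: the Basic plan 418/1055 = 39.6%, the team plan 402/793 = 50.7% → the team plan
The Basic plan wins each signup group but the team plan wins overall — the comparison reverses. The Basic plan's customers skew toward affiliate, which has a lower base rate.

Yes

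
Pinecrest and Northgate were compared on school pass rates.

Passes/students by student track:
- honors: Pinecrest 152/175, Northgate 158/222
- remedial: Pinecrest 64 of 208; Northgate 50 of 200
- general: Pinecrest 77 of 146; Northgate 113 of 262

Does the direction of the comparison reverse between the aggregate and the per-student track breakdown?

Honors: Pinecrest 152/175 = 86.9%, Northgate 158/222 = 71.2% → Pinecrest
Remedial: Pinecrest 64/208 = 30.8%, Northgate 50/200 = 25.0% → Pinecrest
General: Pinecrest 77/146 = 52.7%, Northgate 113/262 = 43.1% → Pinecrest
Overall: Pinecrest 293/529 = 55.4%, Northgate 321/684 = 46.9% → Pinecrest
Pinecrest wins overall and in every student group — no reversal.

No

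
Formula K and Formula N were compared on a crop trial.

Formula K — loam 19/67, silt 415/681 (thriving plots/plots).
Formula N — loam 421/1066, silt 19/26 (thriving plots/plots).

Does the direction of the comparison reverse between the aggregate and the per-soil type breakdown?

Yes

Loam: Formula K 19/67 = 28.4%, Formula N 421/1066 = 39.5% → Formula N
Silt: Formula K 415/681 = 60.9%, Formula N 19/26 = 73.1% → Formula N
Overall: Formula K 434/748 = 58.0%, Formula N 440/1092 = 40.3% → Formula K
Formula N wins each soil group but Formula K wins overall — the comparison reverses. Formula N's plots skew toward loam, which has a lower base rate.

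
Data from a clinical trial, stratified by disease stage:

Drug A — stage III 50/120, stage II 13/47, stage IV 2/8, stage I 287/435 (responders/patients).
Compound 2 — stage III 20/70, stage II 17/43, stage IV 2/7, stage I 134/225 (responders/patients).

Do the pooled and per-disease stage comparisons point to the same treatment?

No

Stage III: Drug A 50/120 = 41.7%, Compound 2 20/70 = 28.6% → Drug A
Stage II: Drug A 13/47 = 27.7%, Compound 2 17/43 = 39.5% → Compound 2
Stage IV: Drug A 2/8 = 25.0%, Compound 2 2/7 = 28.6% → Compound 2
Stage I: Drug A 287/435 = 66.0%, Compound 2 134/225 = 59.6% → Drug A
Overall: Drug A 352/610 = 57.7%, Compound 2 173/345 = 50.1% → Drug A
Neither sweeps: Drug A wins 2 of 4 groups, Compound 2 wins 2. Drug A wins overall but not every group — no Simpson reversal.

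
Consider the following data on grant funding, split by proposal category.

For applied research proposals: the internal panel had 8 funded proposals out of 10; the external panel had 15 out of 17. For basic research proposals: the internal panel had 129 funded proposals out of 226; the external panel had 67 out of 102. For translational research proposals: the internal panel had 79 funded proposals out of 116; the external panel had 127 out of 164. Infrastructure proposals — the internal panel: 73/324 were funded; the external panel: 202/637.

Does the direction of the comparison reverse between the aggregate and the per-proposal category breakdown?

Applied research: the internal panel 8/10 = 80.0%, the external panel 15/17 = 88.2% → the external panel
Basic research: the internal panel 129/226 = 57.1%, the external panel 67/102 = 65.7% → the external panel
Translational research: the internal panel 79/116 = 68.1%, the external panel 127/164 = 77.4% → the external panel
Infrastructure: the internal panel 73/324 = 22.5%, the external panel 202/637 = 31.7% → the external panel
Overall: the internal panel 289/676 = 42.8%, the external panel 411/920 = 44.7% → the external panel
The external panel wins overall and in every proposal group — no reversal.

No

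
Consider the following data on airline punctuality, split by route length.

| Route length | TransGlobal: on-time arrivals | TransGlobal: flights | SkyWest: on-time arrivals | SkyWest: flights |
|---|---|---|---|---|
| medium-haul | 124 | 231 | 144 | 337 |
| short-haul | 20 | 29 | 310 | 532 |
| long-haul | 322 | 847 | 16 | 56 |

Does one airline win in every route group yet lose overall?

Medium-haul: TransGlobal 124/231 = 53.7%, SkyWest 144/337 = 42.7% → TransGlobal
Short-haul: TransGlobal 20/29 = 69.0%, SkyWest 310/532 = 58.3% → TransGlobal
Long-haul: TransGlobal 322/847 = 38.0%, SkyWest 16/56 = 28.6% → TransGlobal
Overall: TransGlobal 466/1107 = 42.1%, SkyWest 470/925 = 50.8% → SkyWest
TransGlobal wins each route group but SkyWest wins overall — the comparison reverses. TransGlobal's flights skew toward long-haul, which has a lower base rate.

Yes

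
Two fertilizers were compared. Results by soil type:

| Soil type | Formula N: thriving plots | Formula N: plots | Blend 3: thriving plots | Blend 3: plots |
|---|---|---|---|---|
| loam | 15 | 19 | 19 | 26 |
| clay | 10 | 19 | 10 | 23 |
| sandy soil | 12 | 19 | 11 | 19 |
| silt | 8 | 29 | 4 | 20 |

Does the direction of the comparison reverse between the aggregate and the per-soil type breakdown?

No

Loam: Formula N 15/19 = 78.9%, Blend 3 19/26 = 73.1% → Formula N
Clay: Formula N 10/19 = 52.6%, Blend 3 10/23 = 43.5% → Formula N
Sandy soil: Formula N 12/19 = 63.2%, Blend 3 11/19 = 57.9% → Formula N
Silt: Formula N 8/29 = 27.6%, Blend 3 4/20 = 20.0% → Formula N
Overall: Formula N 45/86 = 52.3%, Blend 3 44/88 = 50.0% → Formula N
Formula N wins overall and in every soil group — no reversal.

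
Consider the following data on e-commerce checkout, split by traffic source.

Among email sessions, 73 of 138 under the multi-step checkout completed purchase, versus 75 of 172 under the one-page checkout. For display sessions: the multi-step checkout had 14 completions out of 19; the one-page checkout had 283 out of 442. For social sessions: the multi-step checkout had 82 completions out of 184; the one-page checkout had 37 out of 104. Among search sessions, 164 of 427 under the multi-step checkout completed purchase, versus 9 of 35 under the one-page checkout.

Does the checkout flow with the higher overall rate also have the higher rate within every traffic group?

Email: the multi-step checkout 73/138 = 52.9%, the one-page checkout 75/172 = 43.6% → the multi-step checkout
Display: the multi-step checkout 14/19 = 73.7%, the one-page checkout 283/442 = 64.0% → the multi-step checkout
Social: the multi-step checkout 82/184 = 44.6%, the one-page checkout 37/104 = 35.6% → the multi-step checkout
Search: the multi-step checkout 164/427 = 38.4%, the one-page checkout 9/35 = 25.7% → the multi-step checkout
Overall: the multi-step checkout 333/768 = 43.4%, the one-page checkout 404/753 = 53.7% → the one-page checkout
The multi-step checkout wins each traffic group but the one-page checkout wins overall — the comparison reverses. The multi-step checkout's sessions skew toward search, which has a lower base rate.

No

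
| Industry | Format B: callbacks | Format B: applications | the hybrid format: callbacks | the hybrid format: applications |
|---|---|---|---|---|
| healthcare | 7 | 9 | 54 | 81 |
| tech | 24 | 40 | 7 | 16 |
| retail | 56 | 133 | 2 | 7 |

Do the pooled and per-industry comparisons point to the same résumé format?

Healthcare: Format B 7/9 = 77.8%, the hybrid format 54/81 = 66.7% → Format B
Tech: Format B 24/40 = 60.0%, the hybrid format 7/16 = 43.8% → Format B
Retail: Format B 56/133 = 42.1%, the hybrid format 2/7 = 28.6% → Format B
Overall: Format B 87/182 = 47.8%, the hybrid format 63/104 = 60.6% → the hybrid format
Format B wins each industry group but the hybrid format wins overall — the comparison reverses. Format B's applications skew toward retail, which has a lower base rate.

No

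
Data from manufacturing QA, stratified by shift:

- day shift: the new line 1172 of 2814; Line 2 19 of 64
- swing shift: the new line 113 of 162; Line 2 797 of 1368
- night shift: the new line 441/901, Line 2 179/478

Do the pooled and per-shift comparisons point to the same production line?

No

Day shift: the new line 1172/2814 = 41.6%, Line 2 19/64 = 29.7% → the new line
Swing shift: the new line 113/162 = 69.8%, Line 2 797/1368 = 58.3% → the new line
Night shift: the new line 441/901 = 48.9%, Line 2 179/478 = 37.4% → the new line
Overall: the new line 1726/3877 = 44.5%, Line 2 995/1910 = 52.1% → Line 2
The new line wins each shift group but Line 2 wins overall — the comparison reverses. The new line's units skew toward day shift, which has a lower base rate.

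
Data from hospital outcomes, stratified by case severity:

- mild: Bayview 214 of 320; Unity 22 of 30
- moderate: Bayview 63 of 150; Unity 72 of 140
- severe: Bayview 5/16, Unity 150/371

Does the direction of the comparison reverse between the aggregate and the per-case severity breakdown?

Mild: Bayview 214/320 = 66.9%, Unity 22/30 = 73.3% → Unity
Moderate: Bayview 63/150 = 42.0%, Unity 72/140 = 51.4% → Unity
Severe: Bayview 5/16 = 31.2%, Unity 150/371 = 40.4% → Unity
Overall: Bayview 282/486 = 58.0%, Unity 244/541 = 45.1% → Bayview
Unity wins each case group but Bayview wins overall — the comparison reverses. Unity's patients skew toward severe, which has a lower base rate.

Yes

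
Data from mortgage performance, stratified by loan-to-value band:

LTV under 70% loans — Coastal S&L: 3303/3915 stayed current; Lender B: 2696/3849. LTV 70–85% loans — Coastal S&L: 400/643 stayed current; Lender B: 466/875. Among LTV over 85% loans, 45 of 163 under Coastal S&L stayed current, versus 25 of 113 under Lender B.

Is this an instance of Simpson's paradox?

No

LTV under 70%: Coastal S&L 3303/3915 = 84.4%, Lender B 2696/3849 = 70.0% → Coastal S&L
LTV 70–85%: Coastal S&L 400/643 = 62.2%, Lender B 466/875 = 53.3% → Coastal S&L
LTV over 85%: Coastal S&L 45/163 = 27.6%, Lender B 25/113 = 22.1% → Coastal S&L
Overall: Coastal S&L 3748/4721 = 79.4%, Lender B 3187/4837 = 65.9% → Coastal S&L
Coastal S&L wins overall and in every loan-to-value group — no reversal.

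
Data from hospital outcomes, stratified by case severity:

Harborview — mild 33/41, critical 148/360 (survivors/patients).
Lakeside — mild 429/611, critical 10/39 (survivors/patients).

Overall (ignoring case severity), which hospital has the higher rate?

Lakeside

Mild: Harborview 33/41 = 80.5%, Lakeside 429/611 = 70.2% → Harborview
Critical: Harborview 148/360 = 41.1%, Lakeside 10/39 = 25.6% → Harborview
Overall: Harborview 181/401 = 45.1%, Lakeside 439/650 = 67.5% → Lakeside
(Harborview wins every case group but Lakeside wins overall — Harborview's patients skew toward the low-rate critical group.)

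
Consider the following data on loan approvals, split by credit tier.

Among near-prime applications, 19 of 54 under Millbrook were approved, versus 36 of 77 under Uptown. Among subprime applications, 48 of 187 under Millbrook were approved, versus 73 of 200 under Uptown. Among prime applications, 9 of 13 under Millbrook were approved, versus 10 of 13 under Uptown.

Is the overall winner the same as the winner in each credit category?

Yes

Near-prime: Millbrook 19/54 = 35.2%, Uptown 36/77 = 46.8% → Uptown
Subprime: Millbrook 48/187 = 25.7%, Uptown 73/200 = 36.5% → Uptown
Prime: Millbrook 9/13 = 69.2%, Uptown 10/13 = 76.9% → Uptown
Overall: Millbrook 76/254 = 29.9%, Uptown 119/290 = 41.0% → Uptown
Uptown wins overall and in every credit group — no reversal.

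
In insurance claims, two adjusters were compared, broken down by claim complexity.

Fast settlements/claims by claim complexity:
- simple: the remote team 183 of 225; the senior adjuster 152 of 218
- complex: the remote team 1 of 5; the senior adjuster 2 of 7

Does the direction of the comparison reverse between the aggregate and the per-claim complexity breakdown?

Simple: the remote team 183/225 = 81.3%, the senior adjuster 152/218 = 69.7% → the remote team
Complex: the remote team 1/5 = 20.0%, the senior adjuster 2/7 = 28.6% → the senior adjuster
Overall: the remote team 184/230 = 80.0%, the senior adjuster 154/225 = 68.4% → the remote team
Neither sweeps: the remote team wins 1 of 2 groups, the senior adjuster wins 1. The remote team wins overall but not every group — no Simpson reversal.

No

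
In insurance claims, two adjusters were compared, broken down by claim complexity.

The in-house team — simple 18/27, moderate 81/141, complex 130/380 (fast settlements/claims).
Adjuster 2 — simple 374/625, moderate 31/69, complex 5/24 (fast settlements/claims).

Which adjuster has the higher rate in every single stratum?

the in-house team

Simple: the in-house team 18/27 = 66.7%, Adjuster 2 374/625 = 59.8% → the in-house team
Moderate: the in-house team 81/141 = 57.4%, Adjuster 2 31/69 = 44.9% → the in-house team
Complex: the in-house team 130/380 = 34.2%, Adjuster 2 5/24 = 20.8% → the in-house team
The in-house team has the higher rate in all 3 groups.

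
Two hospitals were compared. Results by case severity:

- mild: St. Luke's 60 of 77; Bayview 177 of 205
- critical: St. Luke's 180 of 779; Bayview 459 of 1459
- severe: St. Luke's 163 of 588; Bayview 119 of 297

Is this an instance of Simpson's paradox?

No

Mild: St. Luke's 60/77 = 77.9%, Bayview 177/205 = 86.3% → Bayview
Critical: St. Luke's 180/779 = 23.1%, Bayview 459/1459 = 31.5% → Bayview
Severe: St. Luke's 163/588 = 27.7%, Bayview 119/297 = 40.1% → Bayview
Overall: St. Luke's 403/1444 = 27.9%, Bayview 755/1961 = 38.5% → Bayview
Bayview wins overall and in every case group — no reversal.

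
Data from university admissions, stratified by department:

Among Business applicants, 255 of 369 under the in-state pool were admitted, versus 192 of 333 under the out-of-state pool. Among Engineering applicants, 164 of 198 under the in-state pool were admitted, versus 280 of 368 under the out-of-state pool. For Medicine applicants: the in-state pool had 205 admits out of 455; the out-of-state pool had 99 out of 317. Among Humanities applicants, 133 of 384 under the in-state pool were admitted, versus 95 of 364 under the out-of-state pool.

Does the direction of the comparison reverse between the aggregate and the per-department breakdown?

No

Business: the in-state pool 255/369 = 69.1%, the out-of-state pool 192/333 = 57.7% → the in-state pool
Engineering: the in-state pool 164/198 = 82.8%, the out-of-state pool 280/368 = 76.1% → the in-state pool
Medicine: the in-state pool 205/455 = 45.1%, the out-of-state pool 99/317 = 31.2% → the in-state pool
Humanities: the in-state pool 133/384 = 34.6%, the out-of-state pool 95/364 = 26.1% → the in-state pool
Overall: the in-state pool 757/1406 = 53.8%, the out-of-state pool 666/1382 = 48.2% → the in-state pool
The in-state pool wins overall and in every department group — no reversal.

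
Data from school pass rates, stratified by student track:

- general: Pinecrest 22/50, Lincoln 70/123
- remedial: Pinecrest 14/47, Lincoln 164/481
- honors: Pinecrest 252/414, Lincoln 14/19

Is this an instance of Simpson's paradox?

Yes

General: Pinecrest 22/50 = 44.0%, Lincoln 70/123 = 56.9% → Lincoln
Remedial: Pinecrest 14/47 = 29.8%, Lincoln 164/481 = 34.1% → Lincoln
Honors: Pinecrest 252/414 = 60.9%, Lincoln 14/19 = 73.7% → Lincoln
Overall: Pinecrest 288/511 = 56.4%, Lincoln 248/623 = 39.8% → Pinecrest
Lincoln wins each student group but Pinecrest wins overall — the comparison reverses. Lincoln's students skew toward remedial, which has a lower base rate.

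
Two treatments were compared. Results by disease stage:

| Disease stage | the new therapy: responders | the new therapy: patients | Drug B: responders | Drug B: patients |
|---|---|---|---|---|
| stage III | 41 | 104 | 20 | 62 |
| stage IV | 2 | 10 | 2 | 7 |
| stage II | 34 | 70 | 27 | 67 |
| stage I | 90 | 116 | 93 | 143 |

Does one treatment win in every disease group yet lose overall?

No

Stage III: the new therapy 41/104 = 39.4%, Drug B 20/62 = 32.3% → the new therapy
Stage IV: the new therapy 2/10 = 20.0%, Drug B 2/7 = 28.6% → Drug B
Stage II: the new therapy 34/70 = 48.6%, Drug B 27/67 = 40.3% → the new therapy
Stage I: the new therapy 90/116 = 77.6%, Drug B 93/143 = 65.0% → the new therapy
Overall: the new therapy 167/300 = 55.7%, Drug B 142/279 = 50.9% → the new therapy
Neither sweeps: the new therapy wins 3 of 4 groups, Drug B wins 1. The new therapy wins overall but not every group — no Simpson reversal.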